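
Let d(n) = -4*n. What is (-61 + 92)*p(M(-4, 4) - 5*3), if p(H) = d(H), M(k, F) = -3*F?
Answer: 3348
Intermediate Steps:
p(H) = -4*H
(-61 + 92)*p(M(-4, 4) - 5*3) = (-61 + 92)*(-4*(-3*4 - 5*3)) = 31*(-4*(-12 - 15)) = 31*(-4*(-27)) = 31*108 = 3348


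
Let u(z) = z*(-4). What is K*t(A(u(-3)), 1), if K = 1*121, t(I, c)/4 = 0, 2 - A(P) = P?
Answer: 0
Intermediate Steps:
u(z) = -4*z
A(P) = 2 - P
t(I, c) = 0 (t(I, c) = 4*0 = 0)
K = 121
K*t(A(u(-3)), 1) = 121*0 = 0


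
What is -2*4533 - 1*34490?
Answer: -43556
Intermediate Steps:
-2*4533 - 1*34490 = -9066 - 34490 = -43556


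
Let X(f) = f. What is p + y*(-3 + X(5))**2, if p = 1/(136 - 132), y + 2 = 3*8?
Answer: 353/4 ≈ 88.250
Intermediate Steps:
y = 22 (y = -2 + 3*8 = -2 + 24 = 22)
p = 1/4 ≈ 0.25000
p + y*(-3 + X(5))**2 = 1/4 + 22*(-3 + 5)**2 = 1/4 + 22*2**2 = 1/4 + 22*4 = 1/4 + 88 = 353/4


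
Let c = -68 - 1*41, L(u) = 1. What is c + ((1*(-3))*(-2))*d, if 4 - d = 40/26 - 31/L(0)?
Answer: 1193/13 ≈ 91.769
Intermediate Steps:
c = -109 (c = -68 - 41 = -109)
d = 435/13 (d = 4 - (40/26 - 31/1) = 4 - (40*(1/26) - 31*1) = 4 - (20/13 - 31) = 4 - 1*(-383/13) = 4 + 383/13 = 435/13 ≈ 33.462)
c + ((1*(-3))*(-2))*d = -109 + ((1*(-3))*(-2))*(435/13) = -109 - 3*(-2)*(435/13) = -109 + 6*(435/13) = -109 + 2610/13 = 1193/13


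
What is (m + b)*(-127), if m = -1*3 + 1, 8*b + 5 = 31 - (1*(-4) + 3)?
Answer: -1397/8 ≈ -174.63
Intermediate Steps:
b = 27/8 (b = -5/8 + (31 - (1*(-4) + 3))/8 = -5/8 + (31 - (-4 + 3))/8 = -5/8 + (31 - 1*(-1))/8 = -5/8 + (31 + 1)/8 = -5/8 + (⅛)*32 = -5/8 + 4 = 27/8 ≈ 3.3750)
m = -2 (m = -3 + 1 = -2)
(m + b)*(-127) = (-2 + 27/8)*(-127) = (11/8)*(-127) = -1397/8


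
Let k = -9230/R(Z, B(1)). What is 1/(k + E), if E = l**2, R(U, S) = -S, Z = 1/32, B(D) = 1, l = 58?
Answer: 1/12594 ≈ 7.9403e-5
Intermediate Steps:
Z = 1/32 ≈ 0.031250
E = 3364 (E = 58**2 = 3364)
k = 9230 (k = -9230/((-1*1)) = -9230/(-1) = -9230*(-1) = 9230)
1/(k + E) = 1/(9230 + 3364) = 1/12594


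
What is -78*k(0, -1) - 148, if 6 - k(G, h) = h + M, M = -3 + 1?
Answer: -850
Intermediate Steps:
M = -2
k(G, h) = 8 - h (k(G, h) = 6 - (h - 2) = 6 - (-2 + h) = 6 + (2 - h) = 8 - h)
-78*k(0, -1) - 148 = -78*(8 - 1*(-1)) - 148 = -78*(8 + 1) - 148 = -78*9 - 148 = -702 - 148 = -850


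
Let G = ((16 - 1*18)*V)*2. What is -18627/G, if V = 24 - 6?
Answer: 6209/24 ≈ 258.71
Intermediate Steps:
V = 18
G = -72 (G = ((16 - 1*18)*18)*2 = ((16 - 18)*18)*2 = -2*18*2 = -36*2 = -72)
-18627/G = -18627/(-72) = -18627*(-1/72) = 6209/24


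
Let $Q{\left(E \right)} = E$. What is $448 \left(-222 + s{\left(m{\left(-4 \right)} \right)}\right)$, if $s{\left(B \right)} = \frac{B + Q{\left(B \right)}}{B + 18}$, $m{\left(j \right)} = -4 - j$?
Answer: $-99456$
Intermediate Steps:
$s{\left(B \right)} = \frac{2 B}{18 + B}$ ($s{\left(B \right)} = \frac{B + B}{B + 18} = \frac{2 B}{18 + B}$)
$448 \left(-222 + s{\left(m{\left(-4 \right)} \right)}\right) = 448 \left(-222 + \frac{2 \left(-4 - -4\right)}{18 - 0}\right) = 448 \left(-222 + \frac{2 \left(-4 + 4\right)}{18 + \left(-4 + 4\right)}\right) = 448 \left(-222 + 2 \cdot 0 \frac{1}{18 + 0}\right) = 448 \left(-222 + 2 \cdot 0 \cdot \frac{1}{18}\right) = 448 \left(-222 + 0\right) = 448 \left(-222\right) = -99456$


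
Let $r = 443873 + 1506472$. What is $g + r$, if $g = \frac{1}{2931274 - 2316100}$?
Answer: $\frac{1199801535031}{615174} \approx 1.9503 \cdot 10^{6}$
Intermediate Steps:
$g = \frac{1}{615174} \approx 1.6256 \cdot 10^{-6}$
$r = 1950345$
$g + r = \frac{1}{615174} + 1950345 = \frac{1199801535031}{615174}$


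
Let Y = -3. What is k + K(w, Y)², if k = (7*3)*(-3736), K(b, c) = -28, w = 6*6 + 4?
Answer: -77672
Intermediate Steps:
w = 40 (w = 36 + 4 = 40)
k = -78456 (k = 21*(-3736) = -78456)
k + K(w, Y)² = -78456 + (-28)² = -78456 + 784 = -77672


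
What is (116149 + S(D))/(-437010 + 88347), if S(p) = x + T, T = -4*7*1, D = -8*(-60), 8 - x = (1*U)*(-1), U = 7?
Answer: -38712/116221 ≈ -0.33309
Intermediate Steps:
x = 15 (x = 8 - 1*7*(-1) = 8 - 7*(-1) = 8 - 1*(-7) = 8 + 7 = 15)
D = 480
T = -28 (T = -28*1 = -28)
S(p) = -13 (S(p) = 15 - 28 = -13)
(116149 + S(D))/(-437010 + 88347) = (116149 - 13)/(-437010 + 88347) = 116136/(-348663) = 116136*(-1/348663) = -38712/116221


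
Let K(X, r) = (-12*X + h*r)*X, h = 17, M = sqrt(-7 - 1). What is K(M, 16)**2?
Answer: -582656 + 104448*I*sqrt(2) ≈ -5.8266e+5 + 1.4771e+5*I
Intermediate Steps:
M = 2*I*sqrt(2) (M = sqrt(-8) = 2*I*sqrt(2) ≈ 2.8284*I)
K(X, r) = X*(-12*X + 17*r) (K(X, r) = (-12*X + 17*r)*X = X*(-12*X + 17*r))
K(M, 16)**2 = ((2*I*sqrt(2))*(-24*I*sqrt(2) + 17*16))**2 = ((2*I*sqrt(2))*(-24*I*sqrt(2) + 272))**2 = ((2*I*sqrt(2))*(272 - 24*I*sqrt(2)))**2 = (2*I*sqrt(2)*(272 - 24*I*sqrt(2)))**2 = -8*(272 - 24*I*sqrt(2))**2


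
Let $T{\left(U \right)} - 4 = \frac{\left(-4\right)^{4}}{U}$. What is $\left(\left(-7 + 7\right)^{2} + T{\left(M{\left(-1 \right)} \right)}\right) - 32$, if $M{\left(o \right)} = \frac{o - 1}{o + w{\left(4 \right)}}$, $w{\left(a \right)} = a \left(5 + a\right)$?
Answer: $-4508$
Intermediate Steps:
$M{\left(o \right)} = \frac{-1 + o}{36 + o}$ ($M{\left(o \right)} = \frac{o - 1}{o + 4 \left(5 + 4\right)} = \frac{-1 + o}{o + 4 \cdot 9} = \frac{-1 + o}{o + 36} = \frac{-1 + o}{36 + o}$)
$T{\left(U \right)} = 4 + \frac{256}{U}$ ($T{\left(U \right)} = 4 + \frac{\left(-4\right)^{4}}{U} = 4 + \frac{256}{U}$)
$\left(\left(-7 + 7\right)^{2} + T{\left(M{\left(-1 \right)} \right)}\right) - 32 = \left(\left(-7 + 7\right)^{2} + \left(4 + \frac{256}{\frac{1}{36 - 1} \left(-1 - 1\right)}\right)\right) - 32 = \left(0^{2} + \left(4 + \frac{256}{\frac{1}{35} \left(-2\right)}\right)\right) - 32 = \left(0 + \left(4 + \frac{256}{\frac{1}{35} \left(-2\right)}\right)\right) - 32 = \left(0 + \left(4 + \frac{256}{- \frac{2}{35}}\right)\right) - 32 = \left(0 + \left(4 + 256 \left(- \frac{35}{2}\right)\right)\right) - 32 = \left(0 + \left(4 - 4480\right)\right) - 32 = \left(0 - 4476\right) - 32 = -4476 - 32 = -4508$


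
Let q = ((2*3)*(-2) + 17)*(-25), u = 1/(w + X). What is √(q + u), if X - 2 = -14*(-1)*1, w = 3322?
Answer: 3*I*√154753018/3338 ≈ 11.18*I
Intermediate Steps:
X = 16 (X = 2 - 14*(-1)*1 = 2 + 14*1 = 2 + 14 = 16)
u = 1/3338 (u = 1/(3322 + 16) = 1/3338 ≈ 0.00029958)
q = -125 (q = (6*(-2) + 17)*(-25) = (-12 + 17)*(-25) = 5*(-25) = -125)
√(q + u) = √(-125 + 1/3338) = √(-417249/3338) = 3*I*√154753018/3338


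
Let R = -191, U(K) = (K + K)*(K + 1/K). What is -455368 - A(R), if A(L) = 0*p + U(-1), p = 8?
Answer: -455372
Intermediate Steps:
U(K) = 2*K*(K + 1/K) (U(K) = (2*K)*(K + 1/K) = 2*K*(K + 1/K))
A(L) = 4 (A(L) = 0*8 + (2 + 2*(-1)²) = 0 + (2 + 2*1) = 0 + (2 + 2) = 0 + 4 = 4)
-455368 - A(R) = -455368 - 1*4 = -455368 - 4 = -455372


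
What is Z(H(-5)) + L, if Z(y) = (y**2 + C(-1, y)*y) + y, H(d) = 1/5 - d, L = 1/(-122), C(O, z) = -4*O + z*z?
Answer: 2953007/15250 ≈ 193.64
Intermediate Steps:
C(O, z) = z**2 - 4*O (C(O, z) = -4*O + z**2 = z**2 - 4*O)
L = -1/122 ≈ -0.0081967
H(d) = 1/5 - d
Z(y) = y + y**2 + y*(4 + y**2) (Z(y) = (y**2 + (y**2 - 4*(-1))*y) + y = (y**2 + (y**2 + 4)*y) + y = (y**2 + (4 + y**2)*y) + y = (y**2 + y*(4 + y**2)) + y = y + y**2 + y*(4 + y**2))
Z(H(-5)) + L = (1/5 - 1*(-5))*(5 + (1/5 - 1*(-5)) + (1/5 - 1*(-5))**2) - 1/122 = (1/5 + 5)*(5 + (1/5 + 5) + (1/5 + 5)**2) - 1/122 = 26*(5 + 26/5 + (26/5)**2)/5 - 1/122 = 26*(5 + 26/5 + 676/25)/5 - 1/122 = (26/5)*(931/25) - 1/122 = 24206/125 - 1/122 = 2953007/15250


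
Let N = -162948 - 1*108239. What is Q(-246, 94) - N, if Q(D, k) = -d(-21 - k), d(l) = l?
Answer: 271302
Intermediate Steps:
N = -271187 (N = -162948 - 108239 = -271187)
Q(D, k) = 21 + k (Q(D, k) = -(-21 - k) = 21 + k)
Q(-246, 94) - N = (21 + 94) - 1*(-271187) = 115 + 271187 = 271302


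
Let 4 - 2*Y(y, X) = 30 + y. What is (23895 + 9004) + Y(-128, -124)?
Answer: 32950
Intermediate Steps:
Y(y, X) = -13 - y/2 (Y(y, X) = 2 - (30 + y)/2 = 2 + (-15 - y/2) = -13 - y/2)
(23895 + 9004) + Y(-128, -124) = (23895 + 9004) + (-13 - ½*(-128)) = 32899 + (-13 + 64) = 32899 + 51 = 32950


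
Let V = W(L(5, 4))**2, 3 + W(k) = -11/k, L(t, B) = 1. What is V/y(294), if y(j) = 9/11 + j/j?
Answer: 539/5 ≈ 107.80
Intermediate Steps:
W(k) = -3 - 11/k
y(j) = 20/11 (y(j) = 9*(1/11) + 1 = 9/11 + 1 = 20/11)
V = 196 (V = (-3 - 11/1)**2 = (-3 - 11*1)**2 = (-3 - 11)**2 = (-14)**2 = 196)
V/y(294) = 196/(20/11) = 196*(11/20) = 539/5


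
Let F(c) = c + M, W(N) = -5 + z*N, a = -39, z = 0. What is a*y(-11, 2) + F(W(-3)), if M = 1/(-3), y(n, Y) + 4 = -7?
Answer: 1271/3 ≈ 423.67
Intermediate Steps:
y(n, Y) = -11 (y(n, Y) = -4 - 7 = -11)
M = -⅓ ≈ -0.33333
W(N) = -5 (W(N) = -5 + 0*N = -5 + 0 = -5)
F(c) = -⅓ + c (F(c) = c - ⅓ = -⅓ + c)
a*y(-11, 2) + F(W(-3)) = -39*(-11) + (-⅓ - 5) = 429 - 16/3 = 1271/3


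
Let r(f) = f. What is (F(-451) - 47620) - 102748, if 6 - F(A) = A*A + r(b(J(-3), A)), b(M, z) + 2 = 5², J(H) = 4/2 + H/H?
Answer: -353786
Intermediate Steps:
J(H) = 3 (J(H) = 4*(½) + 1 = 2 + 1 = 3)
b(M, z) = 23 (b(M, z) = -2 + 5² = -2 + 25 = 23)
F(A) = -17 - A² (F(A) = 6 - (A*A + 23) = 6 - (A² + 23) = 6 - (23 + A²) = 6 + (-23 - A²) = -17 - A²)
(F(-451) - 47620) - 102748 = ((-17 - 1*(-451)²) - 47620) - 102748 = ((-17 - 1*203401) - 47620) - 102748 = ((-17 - 203401) - 47620) - 102748 = (-203418 - 47620) - 102748 = -251038 - 102748 = -353786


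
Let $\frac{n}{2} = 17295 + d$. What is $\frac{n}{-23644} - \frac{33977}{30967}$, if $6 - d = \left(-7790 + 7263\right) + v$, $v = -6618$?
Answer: $- \frac{579347688}{183045937} \approx -3.165$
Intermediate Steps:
$d = 7151$ ($d = 6 - \left(\left(-7790 + 7263\right) - 6618\right) = 6 - \left(-527 - 6618\right) = 6 - -7145 = 6 + 7145 = 7151$)
$n = 48892$ ($n = 2 \left(17295 + 7151\right) = 2 \cdot 24446 = 48892$)
$\frac{n}{-23644} - \frac{33977}{30967} = \frac{48892}{-23644} - \frac{33977}{30967} = 48892 \left(- \frac{1}{23644}\right) - \frac{33977}{30967} = - \frac{12223}{5911} - \frac{33977}{30967} = - \frac{579347688}{183045937}$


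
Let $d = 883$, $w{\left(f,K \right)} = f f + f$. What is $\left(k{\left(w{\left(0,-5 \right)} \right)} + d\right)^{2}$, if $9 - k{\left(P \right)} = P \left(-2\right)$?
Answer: $795664$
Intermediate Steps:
$w{\left(f,K \right)} = f + f^{2}$ ($w{\left(f,K \right)} = f^{2} + f = f + f^{2}$)
$k{\left(P \right)} = 9 + 2 P$ ($k{\left(P \right)} = 9 - P \left(-2\right) = 9 - - 2 P = 9 + 2 P$)
$\left(k{\left(w{\left(0,-5 \right)} \right)} + d\right)^{2} = \left(\left(9 + 2 \cdot 0 \left(1 + 0\right)\right) + 883\right)^{2} = \left(\left(9 + 2 \cdot 0 \cdot 1\right) + 883\right)^{2} = \left(\left(9 + 2 \cdot 0\right) + 883\right)^{2} = \left(\left(9 + 0\right) + 883\right)^{2} = \left(9 + 883\right)^{2} = 892^{2} = 795664$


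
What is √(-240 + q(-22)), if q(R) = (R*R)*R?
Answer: 2*I*√2722 ≈ 104.35*I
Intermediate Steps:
q(R) = R³ (q(R) = R²*R = R³)
√(-240 + q(-22)) = √(-240 + (-22)³) = √(-240 - 10648) = √(-10888) = 2*I*√2722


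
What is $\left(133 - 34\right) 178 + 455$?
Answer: $18077$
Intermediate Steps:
$\left(133 - 34\right) 178 + 455 = 99 \cdot 178 + 455 = 17622 + 455 = 18077$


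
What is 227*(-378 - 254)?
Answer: -143464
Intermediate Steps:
227*(-378 - 254) = 227*(-632) = -143464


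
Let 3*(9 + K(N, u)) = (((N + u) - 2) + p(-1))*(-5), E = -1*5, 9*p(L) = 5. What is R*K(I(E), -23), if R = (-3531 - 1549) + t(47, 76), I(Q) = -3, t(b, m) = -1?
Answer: -5040352/27 ≈ -1.8668e+5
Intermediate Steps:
p(L) = 5/9 (p(L) = (⅑)*5 = 5/9)
E = -5
K(N, u) = -178/27 - 5*N/3 - 5*u/3 (K(N, u) = -9 + ((((N + u) - 2) + 5/9)*(-5))/3 = -9 + (((-2 + N + u) + 5/9)*(-5))/3 = -9 + ((-13/9 + N + u)*(-5))/3 = -9 + (65/9 - 5*N - 5*u)/3 = -9 + (65/27 - 5*N/3 - 5*u/3) = -178/27 - 5*N/3 - 5*u/3)
R = -5081 (R = (-3531 - 1549) - 1 = -5080 - 1 = -5081)
R*K(I(E), -23) = -5081*(-178/27 - 5/3*(-3) - 5/3*(-23)) = -5081*(-178/27 + 5 + 115/3) = -5081*992/27 = -5040352/27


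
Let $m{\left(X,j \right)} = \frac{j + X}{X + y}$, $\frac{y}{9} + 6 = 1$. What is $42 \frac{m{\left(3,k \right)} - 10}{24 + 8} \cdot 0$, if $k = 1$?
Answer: $0$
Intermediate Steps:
$y = -45$ ($y = -54 + 9 \cdot 1 = -54 + 9 = -45$)
$m{\left(X,j \right)} = \frac{X + j}{-45 + X}$ ($m{\left(X,j \right)} = \frac{j + X}{X - 45} = \frac{X + j}{-45 + X}$)
$42 \frac{m{\left(3,k \right)} - 10}{24 + 8} \cdot 0 = 42 \frac{\frac{3 + 1}{-45 + 3} - 10}{24 + 8} \cdot 0 = 42 \frac{\frac{1}{-42} \cdot 4 - 10}{32} \cdot 0 = 42 \left(\left(- \frac{1}{42}\right) 4 - 10\right) \frac{1}{32} \cdot 0 = 42 \left(- \frac{2}{21} - 10\right) \frac{1}{32} \cdot 0 = 42 \left(\left(- \frac{212}{21}\right) \frac{1}{32}\right) 0 = 42 \left(- \frac{53}{168}\right) 0 = \left(- \frac{53}{4}\right) 0 = 0$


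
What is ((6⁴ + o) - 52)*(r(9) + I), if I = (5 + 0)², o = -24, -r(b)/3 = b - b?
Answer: 30500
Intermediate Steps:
r(b) = 0 (r(b) = -3*(b - b) = -3*0 = 0)
I = 25 (I = 5² = 25)
((6⁴ + o) - 52)*(r(9) + I) = ((6⁴ - 24) - 52)*(0 + 25) = ((1296 - 24) - 52)*25 = (1272 - 52)*25 = 1220*25 = 30500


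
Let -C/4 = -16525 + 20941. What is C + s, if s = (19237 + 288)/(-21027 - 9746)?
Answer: -543593797/30773 ≈ -17665.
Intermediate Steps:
C = -17664 (C = -4*(-16525 + 20941) = -4*4416 = -17664)
s = -19525/30773 (s = 19525/(-30773) = 19525*(-1/30773) = -19525/30773 ≈ -0.63449)
C + s = -17664 - 19525/30773 = -543593797/30773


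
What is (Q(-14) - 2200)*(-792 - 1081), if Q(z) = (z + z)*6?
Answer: 4435264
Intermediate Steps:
Q(z) = 12*z (Q(z) = (2*z)*6 = 12*z)
(Q(-14) - 2200)*(-792 - 1081) = (12*(-14) - 2200)*(-792 - 1081) = (-168 - 2200)*(-1873) = -2368*(-1873) = 4435264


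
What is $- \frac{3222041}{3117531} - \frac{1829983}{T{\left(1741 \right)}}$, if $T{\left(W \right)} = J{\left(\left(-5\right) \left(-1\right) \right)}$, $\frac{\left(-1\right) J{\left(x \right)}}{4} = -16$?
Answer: $- \frac{5705234942597}{199521984} \approx -28595.0$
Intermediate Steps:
$J{\left(x \right)} = 64$ ($J{\left(x \right)} = \left(-4\right) \left(-16\right) = 64$)
$T{\left(W \right)} = 64$
$- \frac{3222041}{3117531} - \frac{1829983}{T{\left(1741 \right)}} = - \frac{3222041}{3117531} - \frac{1829983}{64} = - \frac{5705234942597}{199521984}$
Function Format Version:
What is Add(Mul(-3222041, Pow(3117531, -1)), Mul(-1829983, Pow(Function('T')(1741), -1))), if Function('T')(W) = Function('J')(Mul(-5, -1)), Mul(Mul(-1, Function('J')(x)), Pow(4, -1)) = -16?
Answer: Rational(-5705234942597, 199521984) ≈ -28595.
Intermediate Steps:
Function('J')(x) = 64 (Function('J')(x) = Mul(-4, -16) = 64)
Function('T')(W) = 64
Add(Mul(-3222041, Pow(3117531, -1)), Mul(-1829983, Pow(Function('T')(1741), -1))) = Add(Mul(-3222041, Pow(3117531, -1)), Mul(-1829983, Pow(64, -1))) = Add(Mul(-3222041, Rational(1, 3117531)), Mul(-1829983, Rational(1, 64))) = Add(Rational(-3222041, 3117531), Rational(-1829983, 64)) = Rational(-5705234942597, 199521984)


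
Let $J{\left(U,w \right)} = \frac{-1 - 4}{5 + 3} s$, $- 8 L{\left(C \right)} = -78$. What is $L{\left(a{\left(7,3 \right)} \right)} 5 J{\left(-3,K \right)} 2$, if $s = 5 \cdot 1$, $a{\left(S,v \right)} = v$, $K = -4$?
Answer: $- \frac{4875}{16} \approx -304.69$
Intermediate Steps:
$L{\left(C \right)} = \frac{39}{4}$ ($L{\left(C \right)} = \left(- \frac{1}{8}\right) \left(-78\right) = \frac{39}{4}$)
$s = 5$
$J{\left(U,w \right)} = - \frac{25}{8}$ ($J{\left(U,w \right)} = \frac{-1 - 4}{5 + 3} \cdot 5 = - \frac{5}{8} \cdot 5 = \left(-5\right) \frac{1}{8} \cdot 5 = \left(- \frac{5}{8}\right) 5 = - \frac{25}{8}$)
$L{\left(a{\left(7,3 \right)} \right)} 5 J{\left(-3,K \right)} 2 = \frac{39 \cdot 5 \left(- \frac{25}{8}\right) 2}{4} = \frac{39 \left(\left(- \frac{125}{8}\right) 2\right)}{4} = \frac{39}{4} \left(- \frac{125}{4}\right) = - \frac{4875}{16}$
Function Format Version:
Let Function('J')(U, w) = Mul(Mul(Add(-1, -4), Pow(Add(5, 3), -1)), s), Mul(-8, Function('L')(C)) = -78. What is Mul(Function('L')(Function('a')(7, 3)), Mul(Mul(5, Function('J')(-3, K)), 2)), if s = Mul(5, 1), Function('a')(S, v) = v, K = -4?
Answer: Rational(-4875, 16) ≈ -304.69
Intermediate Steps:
Function('L')(C) = Rational(39, 4) (Function('L')(C) = Mul(Rational(-1, 8), -78) = Rational(39, 4))
s = 5
Function('J')(U, w) = Rational(-25, 8) (Function('J')(U, w) = Mul(Mul(Add(-1, -4), Pow(Add(5, 3), -1)), 5) = Mul(Mul(-5, Pow(8, -1)), 5) = Mul(Mul(-5, Rational(1, 8)), 5) = Mul(Rational(-5, 8), 5) = Rational(-25, 8))
Mul(Function('L')(Function('a')(7, 3)), Mul(Mul(5, Function('J')(-3, K)), 2)) = Mul(Rational(39, 4), Mul(Mul(5, Rational(-25, 8)), 2)) = Mul(Rational(39, 4), Mul(Rational(-125, 8), 2)) = Mul(Rational(39, 4), Rational(-125, 4)) = Rational(-4875, 16)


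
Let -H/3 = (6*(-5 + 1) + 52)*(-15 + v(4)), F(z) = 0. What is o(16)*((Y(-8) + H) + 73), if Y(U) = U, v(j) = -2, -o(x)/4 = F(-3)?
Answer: 0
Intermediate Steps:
o(x) = 0 (o(x) = -4*0 = 0)
H = 1428 (H = -3*(6*(-5 + 1) + 52)*(-15 - 2) = -3*(6*(-4) + 52)*(-17) = -3*(-24 + 52)*(-17) = -84*(-17) = -3*(-476) = 1428)
o(16)*((Y(-8) + H) + 73) = 0*((-8 + 1428) + 73) = 0*(1420 + 73) = 0*1493 = 0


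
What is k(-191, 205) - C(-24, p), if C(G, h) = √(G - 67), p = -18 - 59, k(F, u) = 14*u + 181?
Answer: 3051 - I*√91 ≈ 3051.0 - 9.5394*I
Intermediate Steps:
k(F, u) = 181 + 14*u
p = -77
C(G, h) = √(-67 + G)
k(-191, 205) - C(-24, p) = (181 + 14*205) - √(-67 - 24) = (181 + 2870) - √(-91) = 3051 - I*√91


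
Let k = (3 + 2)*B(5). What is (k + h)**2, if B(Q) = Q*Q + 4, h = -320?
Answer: 30625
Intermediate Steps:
B(Q) = 4 + Q**2 (B(Q) = Q**2 + 4 = 4 + Q**2)
k = 145 (k = (3 + 2)*(4 + 5**2) = 5*(4 + 25) = 5*29 = 145)
(k + h)**2 = (145 - 320)**2 = (-175)**2 = 30625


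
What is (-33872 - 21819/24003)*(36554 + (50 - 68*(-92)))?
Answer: -1659399262100/1143 ≈ -1.4518e+9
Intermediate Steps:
(-33872 - 21819/24003)*(36554 + (50 - 68*(-92))) = (-33872 - 21819*1/24003)*(36554 + (50 + 6256)) = (-33872 - 1039/1143)*(36554 + 6306) = -38716735/1143*42860 = -1659399262100/1143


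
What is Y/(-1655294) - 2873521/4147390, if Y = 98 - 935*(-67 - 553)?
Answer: -3580585248697/3432574891330 ≈ -1.0431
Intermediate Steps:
Y = 579798 (Y = 98 - 935*(-620) = 98 + 579700 = 579798)
Y/(-1655294) - 2873521/4147390 = 579798/(-1655294) - 2873521/4147390 = 579798*(-1/1655294) - 2873521*1/4147390 = -289899/827647 - 2873521/4147390 = -3580585248697/3432574891330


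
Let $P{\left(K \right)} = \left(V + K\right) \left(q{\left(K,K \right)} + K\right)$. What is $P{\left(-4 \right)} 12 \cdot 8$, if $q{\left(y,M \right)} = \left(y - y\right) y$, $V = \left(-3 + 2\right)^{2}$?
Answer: $1152$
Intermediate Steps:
$V = 1$ ($V = \left(-1\right)^{2} = 1$)
$q{\left(y,M \right)} = 0$ ($q{\left(y,M \right)} = 0 y = 0$)
$P{\left(K \right)} = K \left(1 + K\right)$ ($P{\left(K \right)} = \left(1 + K\right) \left(0 + K\right) = \left(1 + K\right) K = K \left(1 + K\right)$)
$P{\left(-4 \right)} 12 \cdot 8 = - 4 \left(1 - 4\right) 12 \cdot 8 = \left(-4\right) \left(-3\right) 12 \cdot 8 = 12 \cdot 12 \cdot 8 = 144 \cdot 8 = 1152$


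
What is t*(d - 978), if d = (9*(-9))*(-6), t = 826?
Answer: -406392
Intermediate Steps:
d = 486 (d = -81*(-6) = 486)
t*(d - 978) = 826*(486 - 978) = 826*(-492) = -406392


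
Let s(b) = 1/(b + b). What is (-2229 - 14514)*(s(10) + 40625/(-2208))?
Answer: 1130559913/3680 ≈ 3.0722e+5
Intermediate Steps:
s(b) = 1/(2*b)
(-2229 - 14514)*(s(10) + 40625/(-2208)) = (-2229 - 14514)*((½)/10 + 40625/(-2208)) = -16743*((½)*(⅒) + 40625*(-1/2208)) = -16743*(1/20 - 40625/2208) = -16743*(-202573/11040) = 1130559913/3680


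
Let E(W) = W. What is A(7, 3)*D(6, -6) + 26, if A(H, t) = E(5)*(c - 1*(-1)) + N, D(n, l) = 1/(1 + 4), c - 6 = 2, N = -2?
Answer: 173/5 ≈ 34.600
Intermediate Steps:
c = 8 (c = 6 + 2 = 8)
D(n, l) = ⅕ (D(n, l) = 1/5 = ⅕)
A(H, t) = 43 (A(H, t) = 5*(8 - 1*(-1)) - 2 = 5*(8 + 1) - 2 = 5*9 - 2 = 45 - 2 = 43)
A(7, 3)*D(6, -6) + 26 = 43*(⅕) + 26 = 43/5 + 26 = 173/5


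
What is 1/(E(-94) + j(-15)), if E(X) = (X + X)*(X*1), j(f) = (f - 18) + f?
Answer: 1/17624 ≈ 5.6741e-5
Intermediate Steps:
j(f) = -18 + 2*f (j(f) = (-18 + f) + f = -18 + 2*f)
E(X) = 2*X² (E(X) = (2*X)*X = 2*X²)
1/(E(-94) + j(-15)) = 1/(2*(-94)² + (-18 + 2*(-15))) = 1/(2*8836 + (-18 - 30)) = 1/(17672 - 48) = 1/17624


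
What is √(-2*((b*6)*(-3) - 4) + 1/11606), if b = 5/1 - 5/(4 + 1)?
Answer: √20474295478/11606 ≈ 12.329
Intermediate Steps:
b = 4 (b = 5*1 - 5/5 = 5 - 5*⅕ = 5 - 1 = 4)
√(-2*((b*6)*(-3) - 4) + 1/11606) = √(-2*((4*6)*(-3) - 4) + 1/11606) = √(-2*(24*(-3) - 4) + 1/11606) = √(-2*(-72 - 4) + 1/11606) = √(-2*(-76) + 1/11606) = √(152 + 1/11606) = √(1764113/11606) = √20474295478/11606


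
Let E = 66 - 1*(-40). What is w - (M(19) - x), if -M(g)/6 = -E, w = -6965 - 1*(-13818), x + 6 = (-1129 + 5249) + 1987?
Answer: 12318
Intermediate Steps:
E = 106 (E = 66 + 40 = 106)
x = 6101 (x = -6 + ((-1129 + 5249) + 1987) = -6 + (4120 + 1987) = -6 + 6107 = 6101)
w = 6853 (w = -6965 + 13818 = 6853)
M(g) = 636 (M(g) = -(-6)*106 = -6*(-106) = 636)
w - (M(19) - x) = 6853 - (636 - 1*6101) = 6853 - (636 - 6101) = 6853 - 1*(-5465) = 6853 + 5465 = 12318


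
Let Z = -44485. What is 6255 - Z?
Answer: 50740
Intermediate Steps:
6255 - Z = 6255 - 1*(-44485) = 6255 + 44485 = 50740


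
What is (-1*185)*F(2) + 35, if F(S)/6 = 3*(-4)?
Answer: 13355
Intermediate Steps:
F(S) = -72 (F(S) = 6*(3*(-4)) = 6*(-12) = -72)
(-1*185)*F(2) + 35 = -1*185*(-72) + 35 = -185*(-72) + 35 = 13320 + 35 = 13355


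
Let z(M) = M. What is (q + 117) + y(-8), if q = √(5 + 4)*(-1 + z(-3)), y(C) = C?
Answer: 97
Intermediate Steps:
q = -12 (q = √(5 + 4)*(-1 - 3) = √9*(-4) = 3*(-4) = -12)
(q + 117) + y(-8) = (-12 + 117) - 8 = 105 - 8 = 97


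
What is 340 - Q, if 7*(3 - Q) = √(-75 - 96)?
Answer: 337 + 3*I*√19/7 ≈ 337.0 + 1.8681*I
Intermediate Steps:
Q = 3 - 3*I*√19/7 (Q = 3 - √(-75 - 96)/7 = 3 - 3*I*√19/7 ≈ 3.0 - 1.8681*I)
340 - Q = 340 - (3 - 3*I*√19/7) = 340 + (-3 + 3*I*√19/7) = 337 + 3*I*√19/7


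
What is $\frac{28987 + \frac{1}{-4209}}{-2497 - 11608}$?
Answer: $- \frac{122006282}{59367945} \approx -2.0551$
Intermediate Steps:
$\frac{28987 + \frac{1}{-4209}}{-2497 - 11608} = \frac{28987 - \frac{1}{4209}}{-14105} = \frac{122006282}{4209} \left(- \frac{1}{14105}\right) = - \frac{122006282}{59367945}$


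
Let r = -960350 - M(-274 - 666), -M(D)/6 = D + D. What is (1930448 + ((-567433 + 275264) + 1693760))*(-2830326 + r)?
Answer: -12668265668284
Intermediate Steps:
M(D) = -12*D (M(D) = -6*(D + D) = -12*D)
r = -971630 (r = -960350 - (-12)*(-274 - 666) = -960350 - (-12)*(-940) = -960350 - 1*11280 = -960350 - 11280 = -971630)
(1930448 + ((-567433 + 275264) + 1693760))*(-2830326 + r) = (1930448 + ((-567433 + 275264) + 1693760))*(-2830326 - 971630) = (1930448 + (-292169 + 1693760))*(-3801956) = (1930448 + 1401591)*(-3801956) = 3332039*(-3801956) = -12668265668284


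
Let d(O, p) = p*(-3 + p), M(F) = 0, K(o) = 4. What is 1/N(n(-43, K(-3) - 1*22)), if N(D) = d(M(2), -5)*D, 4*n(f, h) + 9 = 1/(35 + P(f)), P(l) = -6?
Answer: -29/2600 ≈ -0.011154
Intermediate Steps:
n(f, h) = -65/29 (n(f, h) = -9/4 + 1/(4*(35 - 6)) = -9/4 + (¼)/29 = -9/4 + (¼)*(1/29) = -9/4 + 1/116 = -65/29)
N(D) = 40*D (N(D) = (-5*(-3 - 5))*D = (-5*(-8))*D = 40*D)
1/N(n(-43, K(-3) - 1*22)) = 1/(40*(-65/29)) = 1/(-2600/29) = -29/2600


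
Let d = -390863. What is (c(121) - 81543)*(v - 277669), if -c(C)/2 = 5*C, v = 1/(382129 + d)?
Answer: 18244486556581/794 ≈ 2.2978e+10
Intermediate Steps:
v = -1/8734 (v = 1/(382129 - 390863) = 1/(-8734) = -1/8734 ≈ -0.00011450)
c(C) = -10*C
(c(121) - 81543)*(v - 277669) = (-10*121 - 81543)*(-1/8734 - 277669) = (-1210 - 81543)*(-2425161047/8734) = -82753*(-2425161047/8734) = 18244486556581/794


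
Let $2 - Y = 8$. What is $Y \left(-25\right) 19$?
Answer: $2850$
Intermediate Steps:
$Y = -6$ ($Y = 2 - 8 = -6$)
$Y \left(-25\right) 19 = \left(-6\right) \left(-25\right) 19 = 150 \cdot 19 = 2850$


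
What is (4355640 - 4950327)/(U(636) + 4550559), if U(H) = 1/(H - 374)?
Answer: -155807994/1192246459 ≈ -0.13068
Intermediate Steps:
U(H) = 1/(-374 + H)
(4355640 - 4950327)/(U(636) + 4550559) = (4355640 - 4950327)/(1/(-374 + 636) + 4550559) = -594687/(1/262 + 4550559) = -594687/1192246459/262 = -594687*262/1192246459 = -155807994/1192246459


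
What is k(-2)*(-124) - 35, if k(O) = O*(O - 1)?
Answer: -779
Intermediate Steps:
k(O) = O*(-1 + O)
k(-2)*(-124) - 35 = -2*(-1 - 2)*(-124) - 35 = -2*(-3)*(-124) - 35 = 6*(-124) - 35 = -744 - 35 = -779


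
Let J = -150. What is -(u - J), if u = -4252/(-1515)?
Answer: -231502/1515 ≈ -152.81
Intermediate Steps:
u = 4252/1515 (u = -4252*(-1/1515) = 4252/1515 ≈ 2.8066)
-(u - J) = -(4252/1515 - 1*(-150)) = -(4252/1515 + 150) = -1*231502/1515 = -231502/1515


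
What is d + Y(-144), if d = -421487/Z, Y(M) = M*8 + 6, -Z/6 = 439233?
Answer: -3019744621/2635398 ≈ -1145.8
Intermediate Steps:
Z = -2635398 (Z = -6*439233 = -2635398)
Y(M) = 6 + 8*M (Y(M) = 8*M + 6 = 6 + 8*M)
d = 421487/2635398 (d = -421487/(-2635398) = -421487*(-1/2635398) = 421487/2635398 ≈ 0.15993)
d + Y(-144) = 421487/2635398 + (6 + 8*(-144)) = 421487/2635398 + (6 - 1152) = 421487/2635398 - 1146 = -3019744621/2635398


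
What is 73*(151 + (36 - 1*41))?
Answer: 10658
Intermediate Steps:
73*(151 + (36 - 1*41)) = 73*(151 + (36 - 41)) = 73*(151 - 5) = 73*146 = 10658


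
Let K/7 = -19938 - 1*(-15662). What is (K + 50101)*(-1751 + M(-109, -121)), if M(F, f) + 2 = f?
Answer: -37796706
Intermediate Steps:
M(F, f) = -2 + f
K = -29932 (K = 7*(-19938 - 1*(-15662)) = 7*(-19938 + 15662) = 7*(-4276) = -29932)
(K + 50101)*(-1751 + M(-109, -121)) = (-29932 + 50101)*(-1751 + (-2 - 121)) = 20169*(-1751 - 123) = 20169*(-1874) = -37796706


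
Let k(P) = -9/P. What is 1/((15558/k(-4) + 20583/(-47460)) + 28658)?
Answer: 47460/1688258177 ≈ 2.8112e-5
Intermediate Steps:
1/((15558/k(-4) + 20583/(-47460)) + 28658) = 1/((15558/((-9/(-4))) + 20583/(-47460)) + 28658) = 1/((15558/((-9*(-¼))) + 20583*(-1/47460)) + 28658) = 1/((15558/(9/4) - 6861/15820) + 28658) = 1/((15558*(4/9) - 6861/15820) + 28658) = 1/((20744/3 - 6861/15820) + 28658) = 1/(328149497/47460 + 28658) = 1/(1688258177/47460) = 47460/1688258177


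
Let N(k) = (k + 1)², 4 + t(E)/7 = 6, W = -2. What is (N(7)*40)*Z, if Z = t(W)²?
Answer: 501760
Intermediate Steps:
t(E) = 14 (t(E) = -28 + 7*6 = -28 + 42 = 14)
Z = 196 (Z = 14² = 196)
N(k) = (1 + k)²
(N(7)*40)*Z = ((1 + 7)²*40)*196 = (8²*40)*196 = (64*40)*196 = 2560*196 = 501760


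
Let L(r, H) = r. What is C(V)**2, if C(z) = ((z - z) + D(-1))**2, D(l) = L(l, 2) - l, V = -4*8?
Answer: 0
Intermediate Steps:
V = -32
D(l) = 0 (D(l) = l - l = 0)
C(z) = 0 (C(z) = ((z - z) + 0)**2 = (0 + 0)**2 = 0**2 = 0)
C(V)**2 = 0**2 = 0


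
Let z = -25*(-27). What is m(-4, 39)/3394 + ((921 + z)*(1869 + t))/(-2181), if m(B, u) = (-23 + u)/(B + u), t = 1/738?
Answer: -21792018483506/15933480885 ≈ -1367.7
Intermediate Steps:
t = 1/738 ≈ 0.0013550
z = 675
m(B, u) = (-23 + u)/(B + u)
m(-4, 39)/3394 + ((921 + z)*(1869 + t))/(-2181) = ((-23 + 39)/(-4 + 39))/3394 + ((921 + 675)*(1869 + 1/738))/(-2181) = (16/35)*(1/3394) + (1596*(1379323/738))*(-1/2181) = ((1/35)*16)*(1/3394) + (366899918/123)*(-1/2181) = (16/35)*(1/3394) - 366899918/268263 = 8/59395 - 366899918/268263 = -21792018483506/15933480885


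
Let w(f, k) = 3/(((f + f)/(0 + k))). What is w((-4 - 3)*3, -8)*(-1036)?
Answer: -592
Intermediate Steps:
w(f, k) = 3*k/(2*f) (w(f, k) = 3/(((2*f)/k)) = 3/((2*f/k)) = 3*(k/(2*f)) = 3*k/(2*f))
w((-4 - 3)*3, -8)*(-1036) = ((3/2)*(-8)/((-4 - 3)*3))*(-1036) = ((3/2)*(-8)/(-7*3))*(-1036) = ((3/2)*(-8)/(-21))*(-1036) = ((3/2)*(-8)*(-1/21))*(-1036) = (4/7)*(-1036) = -592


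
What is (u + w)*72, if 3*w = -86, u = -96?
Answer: -8976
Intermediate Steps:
w = -86/3 (w = (⅓)*(-86) = -86/3 ≈ -28.667)
(u + w)*72 = (-96 - 86/3)*72 = -374/3*72 = -8976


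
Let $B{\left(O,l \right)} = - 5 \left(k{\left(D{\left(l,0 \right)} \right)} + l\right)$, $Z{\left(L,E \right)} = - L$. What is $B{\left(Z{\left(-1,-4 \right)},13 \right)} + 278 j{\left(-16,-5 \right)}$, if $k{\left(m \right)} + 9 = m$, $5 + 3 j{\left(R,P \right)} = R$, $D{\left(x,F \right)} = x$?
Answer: $-2031$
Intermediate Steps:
$j{\left(R,P \right)} = - \frac{5}{3} + \frac{R}{3}$
$k{\left(m \right)} = -9 + m$
$B{\left(O,l \right)} = 45 - 10 l$ ($B{\left(O,l \right)} = - 5 \left(\left(-9 + l\right) + l\right) = - 5 \left(-9 + 2 l\right) = 45 - 10 l$)
$B{\left(Z{\left(-1,-4 \right)},13 \right)} + 278 j{\left(-16,-5 \right)} = \left(45 - 130\right) + 278 \left(- \frac{5}{3} + \frac{1}{3} \left(-16\right)\right) = \left(45 - 130\right) + 278 \left(- \frac{5}{3} - \frac{16}{3}\right) = -85 + 278 \left(-7\right) = -85 - 1946 = -2031$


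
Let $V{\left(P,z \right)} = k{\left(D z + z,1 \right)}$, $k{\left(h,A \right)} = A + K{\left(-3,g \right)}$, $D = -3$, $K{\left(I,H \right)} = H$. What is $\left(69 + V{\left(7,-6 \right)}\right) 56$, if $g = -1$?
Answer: $3864$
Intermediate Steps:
$k{\left(h,A \right)} = -1 + A$ ($k{\left(h,A \right)} = A - 1 = -1 + A$)
$V{\left(P,z \right)} = 0$ ($V{\left(P,z \right)} = -1 + 1 = 0$)
$\left(69 + V{\left(7,-6 \right)}\right) 56 = \left(69 + 0\right) 56 = 69 \cdot 56 = 3864$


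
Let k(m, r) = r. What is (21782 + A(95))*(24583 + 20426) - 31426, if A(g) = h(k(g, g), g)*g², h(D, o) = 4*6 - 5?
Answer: 8698272887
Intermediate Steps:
h(D, o) = 19 (h(D, o) = 24 - 5 = 19)
A(g) = 19*g²
(21782 + A(95))*(24583 + 20426) - 31426 = (21782 + 19*95²)*(24583 + 20426) - 31426 = (21782 + 19*9025)*45009 - 31426 = (21782 + 171475)*45009 - 31426 = 193257*45009 - 31426 = 8698304313 - 31426 = 8698272887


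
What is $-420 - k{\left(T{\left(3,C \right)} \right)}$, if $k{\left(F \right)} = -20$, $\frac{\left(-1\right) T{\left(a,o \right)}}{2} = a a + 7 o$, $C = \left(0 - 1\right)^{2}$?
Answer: $-400$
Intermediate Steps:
$C = 1$ ($C = \left(-1\right)^{2} = 1$)
$T{\left(a,o \right)} = - 14 o - 2 a^{2}$ ($T{\left(a,o \right)} = - 2 \left(a a + 7 o\right) = - 2 \left(a^{2} + 7 o\right) = - 14 o - 2 a^{2}$)
$-420 - k{\left(T{\left(3,C \right)} \right)} = -420 - -20 = -420 + 20 = -400$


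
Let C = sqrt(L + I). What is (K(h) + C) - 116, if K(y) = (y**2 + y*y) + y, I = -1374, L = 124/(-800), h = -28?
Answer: 1424 + I*sqrt(549662)/20 ≈ 1424.0 + 37.07*I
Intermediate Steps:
L = -31/200 (L = 124*(-1/800) = -31/200 ≈ -0.15500)
K(y) = y + 2*y**2 (K(y) = (y**2 + y**2) + y = 2*y**2 + y = y + 2*y**2)
C = I*sqrt(549662)/20 (C = sqrt(-31/200 - 1374) = sqrt(-274831/200) = I*sqrt(549662)/20 ≈ 37.07*I)
(K(h) + C) - 116 = (-28*(1 + 2*(-28)) + I*sqrt(549662)/20) - 116 = (-28*(1 - 56) + I*sqrt(549662)/20) - 116 = (-28*(-55) + I*sqrt(549662)/20) - 116 = (1540 + I*sqrt(549662)/20) - 116 = 1424 + I*sqrt(549662)/20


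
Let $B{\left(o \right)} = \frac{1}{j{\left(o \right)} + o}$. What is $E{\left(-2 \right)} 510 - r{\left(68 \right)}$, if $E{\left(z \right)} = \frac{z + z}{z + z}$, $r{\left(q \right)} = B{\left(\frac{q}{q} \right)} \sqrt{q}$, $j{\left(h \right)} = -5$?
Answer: $510 + \frac{\sqrt{17}}{2} \approx 512.06$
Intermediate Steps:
$B{\left(o \right)} = \frac{1}{-5 + o}$
$r{\left(q \right)} = - \frac{\sqrt{q}}{4}$ ($r{\left(q \right)} = \frac{\sqrt{q}}{-5 + \frac{q}{q}} = \frac{\sqrt{q}}{-5 + 1} = \frac{\sqrt{q}}{-4} = - \frac{\sqrt{q}}{4}$)
$E{\left(z \right)} = 1$ ($E{\left(z \right)} = \frac{2 z}{2 z} = 2 z \frac{1}{2 z} = 1$)
$E{\left(-2 \right)} 510 - r{\left(68 \right)} = 1 \cdot 510 - - \frac{\sqrt{68}}{4} = 510 - - \frac{2 \sqrt{17}}{4} = 510 - - \frac{\sqrt{17}}{2} = 510 + \frac{\sqrt{17}}{2}$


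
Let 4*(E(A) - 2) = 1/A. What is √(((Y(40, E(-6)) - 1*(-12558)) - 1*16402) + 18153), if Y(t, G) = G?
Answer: √2060778/12 ≈ 119.63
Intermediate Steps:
E(A) = 2 + 1/(4*A)
√(((Y(40, E(-6)) - 1*(-12558)) - 1*16402) + 18153) = √((((2 + (¼)/(-6)) - 1*(-12558)) - 1*16402) + 18153) = √((((2 + (¼)*(-⅙)) + 12558) - 16402) + 18153) = √((((2 - 1/24) + 12558) - 16402) + 18153) = √(((47/24 + 12558) - 16402) + 18153) = √((301439/24 - 16402) + 18153) = √(-92209/24 + 18153) = √(343463/24) = √2060778/12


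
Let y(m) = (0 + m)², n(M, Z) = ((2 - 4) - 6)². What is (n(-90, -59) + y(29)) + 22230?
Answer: 23135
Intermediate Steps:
n(M, Z) = 64 (n(M, Z) = (-2 - 6)² = (-8)² = 64)
y(m) = m²
(n(-90, -59) + y(29)) + 22230 = (64 + 29²) + 22230 = (64 + 841) + 22230 = 905 + 22230 = 23135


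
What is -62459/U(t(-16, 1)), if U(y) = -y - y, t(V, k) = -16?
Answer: -62459/32 ≈ -1951.8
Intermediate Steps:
U(y) = -2*y
-62459/U(t(-16, 1)) = -62459/((-2*(-16))) = -62459/32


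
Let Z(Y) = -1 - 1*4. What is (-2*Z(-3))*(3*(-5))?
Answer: -150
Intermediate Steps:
Z(Y) = -5 (Z(Y) = -1 - 4 = -5)
(-2*Z(-3))*(3*(-5)) = (-2*(-5))*(3*(-5)) = 10*(-15) = -150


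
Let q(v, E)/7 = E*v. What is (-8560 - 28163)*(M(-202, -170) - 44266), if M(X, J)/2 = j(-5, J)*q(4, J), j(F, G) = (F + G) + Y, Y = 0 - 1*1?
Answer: -59904540642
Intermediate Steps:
Y = -1 (Y = 0 - 1 = -1)
q(v, E) = 7*E*v (q(v, E) = 7*(E*v) = 7*E*v)
j(F, G) = -1 + F + G (j(F, G) = (F + G) - 1 = -1 + F + G)
M(X, J) = 56*J*(-6 + J) (M(X, J) = 2*((-1 - 5 + J)*(7*J*4)) = 2*((-6 + J)*(28*J)) = 2*(28*J*(-6 + J)) = 56*J*(-6 + J))
(-8560 - 28163)*(M(-202, -170) - 44266) = (-8560 - 28163)*(56*(-170)*(-6 - 170) - 44266) = -36723*(56*(-170)*(-176) - 44266) = -36723*(1675520 - 44266) = -36723*1631254 = -59904540642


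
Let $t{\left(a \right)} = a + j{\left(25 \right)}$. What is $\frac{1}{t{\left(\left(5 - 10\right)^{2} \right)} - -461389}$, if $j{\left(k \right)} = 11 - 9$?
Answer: $\frac{1}{461416} \approx 2.1672 \cdot 10^{-6}$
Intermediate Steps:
$j{\left(k \right)} = 2$
$t{\left(a \right)} = 2 + a$ ($t{\left(a \right)} = a + 2 = 2 + a$)
$\frac{1}{t{\left(\left(5 - 10\right)^{2} \right)} - -461389} = \frac{1}{\left(2 + \left(5 - 10\right)^{2}\right) - -461389} = \frac{1}{\left(2 + \left(-5\right)^{2}\right) + 461389} = \frac{1}{\left(2 + 25\right) + 461389} = \frac{1}{27 + 461389} = \frac{1}{461416}$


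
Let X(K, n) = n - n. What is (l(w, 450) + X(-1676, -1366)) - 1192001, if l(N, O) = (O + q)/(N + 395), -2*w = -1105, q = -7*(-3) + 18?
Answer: -2258840917/1895 ≈ -1.1920e+6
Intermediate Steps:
q = 39 (q = 21 + 18 = 39)
w = 1105/2 (w = -½*(-1105) = 1105/2 ≈ 552.50)
l(N, O) = (39 + O)/(395 + N) (l(N, O) = (O + 39)/(N + 395) = (39 + O)/(395 + N))
X(K, n) = 0
(l(w, 450) + X(-1676, -1366)) - 1192001 = ((39 + 450)/(395 + 1105/2) + 0) - 1192001 = (489/(1895/2) + 0) - 1192001 = ((2/1895)*489 + 0) - 1192001 = (978/1895 + 0) - 1192001 = 978/1895 - 1192001 = -2258840917/1895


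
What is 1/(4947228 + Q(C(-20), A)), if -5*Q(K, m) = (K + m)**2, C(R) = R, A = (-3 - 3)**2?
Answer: 5/24735884 ≈ 2.0214e-7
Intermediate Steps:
A = 36 (A = (-6)**2 = 36)
Q(K, m) = -(K + m)**2/5
1/(4947228 + Q(C(-20), A)) = 1/(4947228 - (-20 + 36)**2/5) = 1/(4947228 - 1/5*16**2) = 1/(4947228 - 1/5*256) = 1/(4947228 - 256/5) = 1/(24735884/5) = 5/24735884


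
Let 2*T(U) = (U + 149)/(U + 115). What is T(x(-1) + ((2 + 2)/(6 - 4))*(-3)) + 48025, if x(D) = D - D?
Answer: 10469593/218 ≈ 48026.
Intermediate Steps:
x(D) = 0
T(U) = (149 + U)/(2*(115 + U)) (T(U) = ((U + 149)/(U + 115))/2 = ((149 + U)/(115 + U))/2 = (149 + U)/(2*(115 + U)))
T(x(-1) + ((2 + 2)/(6 - 4))*(-3)) + 48025 = (149 + (0 + ((2 + 2)/(6 - 4))*(-3)))/(2*(115 + (0 + ((2 + 2)/(6 - 4))*(-3)))) + 48025 = (149 + (0 + (4/2)*(-3)))/(2*(115 + (0 + (4/2)*(-3)))) + 48025 = (149 + (0 + (4*(½))*(-3)))/(2*(115 + (0 + (4*(½))*(-3)))) + 48025 = (149 + (0 + 2*(-3)))/(2*(115 + (0 + 2*(-3)))) + 48025 = (149 + (0 - 6))/(2*(115 + (0 - 6))) + 48025 = (149 - 6)/(2*(115 - 6)) + 48025 = (½)*143/109 + 48025 = (½)*(1/109)*143 + 48025 = 143/218 + 48025 = 10469593/218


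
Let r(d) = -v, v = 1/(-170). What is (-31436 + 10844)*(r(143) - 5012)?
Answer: 8772593544/85 ≈ 1.0321e+8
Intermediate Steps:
v = -1/170 ≈ -0.0058824
r(d) = 1/170 (r(d) = -1*(-1/170) = 1/170)
(-31436 + 10844)*(r(143) - 5012) = (-31436 + 10844)*(1/170 - 5012) = -20592*(-852039/170) = 8772593544/85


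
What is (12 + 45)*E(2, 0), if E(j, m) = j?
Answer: 114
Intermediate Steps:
(12 + 45)*E(2, 0) = (12 + 45)*2 = 57*2 = 114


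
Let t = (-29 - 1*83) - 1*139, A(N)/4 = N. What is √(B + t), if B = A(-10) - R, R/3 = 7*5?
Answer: 6*I*√11 ≈ 19.9*I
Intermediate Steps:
R = 105 (R = 3*(7*5) = 3*35 = 105)
A(N) = 4*N
B = -145 (B = 4*(-10) - 1*105 = -40 - 105 = -145)
t = -251 (t = (-29 - 83) - 139 = -112 - 139 = -251)
√(B + t) = √(-145 - 251) = √(-396) = 6*I*√11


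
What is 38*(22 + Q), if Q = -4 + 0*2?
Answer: 684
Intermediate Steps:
Q = -4 (Q = -4 + 0 = -4)
38*(22 + Q) = 38*(22 - 4) = 38*18 = 684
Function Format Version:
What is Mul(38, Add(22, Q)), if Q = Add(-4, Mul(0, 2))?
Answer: 684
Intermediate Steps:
Q = -4 (Q = Add(-4, 0) = -4)
Mul(38, Add(22, Q)) = Mul(38, Add(22, -4)) = Mul(38, 18) = 684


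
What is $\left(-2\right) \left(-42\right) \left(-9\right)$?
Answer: $-756$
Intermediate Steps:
$\left(-2\right) \left(-42\right) \left(-9\right) = 84 \left(-9\right) = -756$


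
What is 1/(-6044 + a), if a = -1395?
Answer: -1/7439 ≈ -0.00013443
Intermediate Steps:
1/(-6044 + a) = 1/(-6044 - 1395) = 1/(-7439) = -1/7439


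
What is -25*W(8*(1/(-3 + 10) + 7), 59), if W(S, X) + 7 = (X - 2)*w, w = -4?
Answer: 5875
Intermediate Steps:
W(S, X) = 1 - 4*X (W(S, X) = -7 + (X - 2)*(-4) = -7 + (-2 + X)*(-4) = -7 + (8 - 4*X) = 1 - 4*X)
-25*W(8*(1/(-3 + 10) + 7), 59) = -25*(1 - 4*59) = -25*(1 - 236) = -25*(-235) = 5875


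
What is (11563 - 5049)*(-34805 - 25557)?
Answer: -393198068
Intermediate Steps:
(11563 - 5049)*(-34805 - 25557) = 6514*(-60362) = -393198068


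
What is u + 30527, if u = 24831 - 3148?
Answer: 52210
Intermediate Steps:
u = 21683
u + 30527 = 21683 + 30527 = 52210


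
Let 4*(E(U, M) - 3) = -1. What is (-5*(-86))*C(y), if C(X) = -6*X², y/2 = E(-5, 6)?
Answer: -78045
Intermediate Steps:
E(U, M) = 11/4 (E(U, M) = 3 + (¼)*(-1) = 3 - ¼ = 11/4)
y = 11/2 (y = 2*(11/4) = 11/2 ≈ 5.5000)
(-5*(-86))*C(y) = (-5*(-86))*(-6*(11/2)²) = 430*(-6*121/4) = 430*(-363/2) = -78045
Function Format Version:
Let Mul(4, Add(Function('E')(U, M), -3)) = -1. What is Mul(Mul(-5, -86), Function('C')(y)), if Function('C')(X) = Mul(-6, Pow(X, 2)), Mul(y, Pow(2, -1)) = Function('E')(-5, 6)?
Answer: -78045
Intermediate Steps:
Function('E')(U, M) = Rational(11, 4) (Function('E')(U, M) = Add(3, Mul(Rational(1, 4), -1)) = Add(3, Rational(-1, 4)) = Rational(11, 4))
y = Rational(11, 2) (y = Mul(2, Rational(11, 4)) = Rational(11, 2) ≈ 5.5000)
Mul(Mul(-5, -86), Function('C')(y)) = Mul(Mul(-5, -86), Mul(-6, Pow(Rational(11, 2), 2))) = Mul(430, Mul(-6, Rational(121, 4))) = Mul(430, Rational(-363, 2)) = -78045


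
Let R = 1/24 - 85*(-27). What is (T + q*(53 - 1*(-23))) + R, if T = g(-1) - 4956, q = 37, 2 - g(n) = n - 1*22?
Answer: 4225/24 ≈ 176.04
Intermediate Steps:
g(n) = 24 - n (g(n) = 2 - (n - 1*22) = 2 - (n - 22) = 2 - (-22 + n) = 2 + (22 - n) = 24 - n)
R = 55081/24 (R = 1*(1/24) + 2295 = 1/24 + 2295 = 55081/24 ≈ 2295.0)
T = -4931 (T = (24 - 1*(-1)) - 4956 = (24 + 1) - 4956 = 25 - 4956 = -4931)
(T + q*(53 - 1*(-23))) + R = (-4931 + 37*(53 - 1*(-23))) + 55081/24 = (-4931 + 37*(53 + 23)) + 55081/24 = (-4931 + 37*76) + 55081/24 = (-4931 + 2812) + 55081/24 = -2119 + 55081/24 = 4225/24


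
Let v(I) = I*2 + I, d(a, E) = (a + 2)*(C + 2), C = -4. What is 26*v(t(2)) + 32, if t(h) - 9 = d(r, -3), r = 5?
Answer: -358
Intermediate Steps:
d(a, E) = -4 - 2*a (d(a, E) = (a + 2)*(-4 + 2) = (2 + a)*(-2) = -4 - 2*a)
t(h) = -5 (t(h) = 9 + (-4 - 2*5) = 9 + (-4 - 10) = 9 - 14 = -5)
v(I) = 3*I (v(I) = 2*I + I = 3*I)
26*v(t(2)) + 32 = 26*(3*(-5)) + 32 = 26*(-15) + 32 = -390 + 32 = -358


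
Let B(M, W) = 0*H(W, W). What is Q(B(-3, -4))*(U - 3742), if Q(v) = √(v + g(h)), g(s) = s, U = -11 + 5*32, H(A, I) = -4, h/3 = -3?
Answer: -10779*I ≈ -10779.0*I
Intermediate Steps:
h = -9 (h = 3*(-3) = -9)
B(M, W) = 0 (B(M, W) = 0*(-4) = 0)
U = 149 (U = -11 + 160 = 149)
Q(v) = √(-9 + v) (Q(v) = √(v - 9) = √(-9 + v))
Q(B(-3, -4))*(U - 3742) = √(-9 + 0)*(149 - 3742) = √(-9)*(-3593) = (3*I)*(-3593) = -10779*I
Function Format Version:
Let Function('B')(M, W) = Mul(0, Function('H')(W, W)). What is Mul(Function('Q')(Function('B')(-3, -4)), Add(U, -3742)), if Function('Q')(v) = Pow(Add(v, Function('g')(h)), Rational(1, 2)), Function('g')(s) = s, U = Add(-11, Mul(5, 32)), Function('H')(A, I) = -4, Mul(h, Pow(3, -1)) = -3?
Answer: Mul(-10779, I) ≈ Mul(-10779., I)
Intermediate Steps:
h = -9 (h = Mul(3, -3) = -9)
Function('B')(M, W) = 0 (Function('B')(M, W) = Mul(0, -4) = 0)
U = 149 (U = Add(-11, 160) = 149)
Function('Q')(v) = Pow(Add(-9, v), Rational(1, 2)) (Function('Q')(v) = Pow(Add(v, -9), Rational(1, 2)) = Pow(Add(-9, v), Rational(1, 2)))
Mul(Function('Q')(Function('B')(-3, -4)), Add(U, -3742)) = Mul(Pow(Add(-9, 0), Rational(1, 2)), Add(149, -3742)) = Mul(Pow(-9, Rational(1, 2)), -3593) = Mul(Mul(3, I), -3593) = Mul(-10779, I)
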